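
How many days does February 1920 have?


February 1920 (leap year: yes)

29 days


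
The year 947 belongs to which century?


Century = (year - 1) // 100 + 1
= (947 - 1) // 100 + 1
= 946 // 100 + 1
= 9 + 1

10th century


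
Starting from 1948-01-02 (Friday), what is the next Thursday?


Current: Friday
Target: Thursday
Days ahead: 6

Next Thursday: 1948-01-08


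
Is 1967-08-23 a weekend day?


Anchor: Jan 1, 1967. With p = 1967 - 1 = 1966: (p + p//4 - p//100 + p//400) mod 7 = (1966 + 491 - 19 + 4) mod 7 = 2442 mod 7 = 6 -> Sunday (Mon=0 ... Sun=6)
Day of year: 235; offset = 234
Weekday index = (6 + 234) mod 7 = 2 -> Wednesday
Weekend days: Saturday, Sunday

No


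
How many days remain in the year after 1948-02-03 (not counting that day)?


Day of year: 34 of 366
Remaining = 366 - 34

332 days


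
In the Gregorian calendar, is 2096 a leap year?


Gregorian leap year rule: divisible by 4, but not by 100, unless also by 400.
2096 is divisible by 4 but not 100 -> leap year

Yes


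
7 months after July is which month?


July is month 7
7 + 7 = 14; wrap: 14 - 12 = 2

February


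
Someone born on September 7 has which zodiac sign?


Date: September 7
Conventional tropical zodiac dates: Virgo from August 23 onward; Libra starts September 23
September 7 falls within the Virgo range

Virgo


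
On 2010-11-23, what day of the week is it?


Date: November 23, 2010
Anchor: Jan 1, 2010. With p = 2010 - 1 = 2009: (p + p//4 - p//100 + p//400) mod 7 = (2009 + 502 - 20 + 5) mod 7 = 2496 mod 7 = 4 -> Friday (Mon=0 ... Sun=6)
Days before November (Jan-Oct): 304; offset = 304 + 23 - 1 = 326
Weekday index = (4 + 326) mod 7 = 1

Day of the week: Tuesday


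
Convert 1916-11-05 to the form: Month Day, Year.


ISO 1916-11-05 parses as year=1916, month=11, day=05
Month 11 -> November

November 5, 1916


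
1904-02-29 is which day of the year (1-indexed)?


Date: February 29, 1904
Days in months 1 through 1: 31
Plus 29 days in February

Day of year: 60


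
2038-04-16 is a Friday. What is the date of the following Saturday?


Current: Friday
Target: Saturday
Days ahead: 1

Next Saturday: 2038-04-17


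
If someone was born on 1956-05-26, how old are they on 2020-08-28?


Birth: 1956-05-26
Reference: 2020-08-28
Year difference: 2020 - 1956 = 64

64 years old


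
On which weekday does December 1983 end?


December 1983 has 31 days
Anchor: Jan 1, 1983. With p = 1983 - 1 = 1982: (p + p//4 - p//100 + p//400) mod 7 = (1982 + 495 - 19 + 4) mod 7 = 2462 mod 7 = 5 -> Saturday (Mon=0 ... Sun=6)
Days before December (Jan-Nov): 334; December 1 index = (5 + 334) mod 7 = 3 -> Thursday
Last day offset: 31 - 1 = 30 days
Weekday index = (3 + 30) mod 7 = 5

Saturday, December 31


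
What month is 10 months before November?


November is month 11
11 - 10 = 1

January


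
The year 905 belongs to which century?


Century = (year - 1) // 100 + 1
= (905 - 1) // 100 + 1
= 904 // 100 + 1
= 9 + 1

10th century


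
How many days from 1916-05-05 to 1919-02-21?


From 1916-05-05 to 1919-02-21
1916-05-05: days before May = 31 + 29 + 31 + 30 = 121 (1916 is a leap year); day of year = 121 + 5 = 126
1919-02-21: days before February = 31; day of year = 31 + 21 = 52
Rest of 1916: 366 - 126 = 240
Full years 1917 (365), 1918 (365): 730
Total = 240 + 730 + 52 = 1022

1022 days


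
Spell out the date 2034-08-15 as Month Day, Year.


ISO 2034-08-15 parses as year=2034, month=08, day=15
Month 8 -> August

August 15, 2034


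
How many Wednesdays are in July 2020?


July 2020 has 31 days
Anchor: Jan 1, 2020. With p = 2020 - 1 = 2019: (p + p//4 - p//100 + p//400) mod 7 = (2019 + 504 - 20 + 5) mod 7 = 2508 mod 7 = 2 -> Wednesday (Mon=0 ... Sun=6)
Days before July (Jan-Jun): 182; July 1 index = (2 + 182) mod 7 = 2 -> Wednesday
First Wednesday is July 1
Wednesdays: 1, 8, 15, 22, 29

5 Wednesdays


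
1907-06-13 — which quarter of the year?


Month: June (month 6)
Q1: Jan-Mar, Q2: Apr-Jun, Q3: Jul-Sep, Q4: Oct-Dec

Q2


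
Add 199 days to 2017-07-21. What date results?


Start: 2017-07-21, add 199 days
July 2017 has 31 days: 31 - 21 = 10 days to July 31 -> 189 left
August 2017 has 31 days -> 158 left
September 2017 has 30 days -> 128 left
October 2017 has 31 days -> 97 left
November 2017 has 30 days -> 67 left
December 2017 has 31 days -> 36 left
January 2018 has 31 days -> 5 left
February 2018: 5 <= 28 -> lands on February 5

Result: 2018-02-05


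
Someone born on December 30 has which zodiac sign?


Date: December 30
Conventional tropical zodiac dates: Capricorn from December 22 onward; Aquarius starts January 20
December 30 falls within the Capricorn range

Capricorn


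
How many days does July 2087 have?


July 2087

31 days


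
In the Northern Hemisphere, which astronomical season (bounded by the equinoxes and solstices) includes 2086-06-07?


Date: June 7
Astronomical Spring (approx.; exact equinox/solstice day varies by year): March 20 to June 20
June 7 falls within the Spring window

Spring


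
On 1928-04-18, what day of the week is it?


Date: April 18, 1928
Anchor: Jan 1, 1928. With p = 1928 - 1 = 1927: (p + p//4 - p//100 + p//400) mod 7 = (1927 + 481 - 19 + 4) mod 7 = 2393 mod 7 = 6 -> Sunday (Mon=0 ... Sun=6)
Days before April (Jan-Mar): 91; offset = 91 + 18 - 1 = 108
Weekday index = (6 + 108) mod 7 = 2

Day of the week: Wednesday


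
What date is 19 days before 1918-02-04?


Start: 1918-02-04, subtract 19 days
Back 4 days from February 4 reaches January 31, 1918 -> 15 left
January 1918: 31 - 15 = 16 -> lands on January 16

Result: 1918-01-16


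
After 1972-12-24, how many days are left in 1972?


Day of year: 359 of 366
Remaining = 366 - 359

7 days


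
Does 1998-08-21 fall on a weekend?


Anchor: Jan 1, 1998. With p = 1998 - 1 = 1997: (p + p//4 - p//100 + p//400) mod 7 = (1997 + 499 - 19 + 4) mod 7 = 2481 mod 7 = 3 -> Thursday (Mon=0 ... Sun=6)
Day of year: 233; offset = 232
Weekday index = (3 + 232) mod 7 = 4 -> Friday
Weekend days: Saturday, Sunday

No


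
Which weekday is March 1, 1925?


Target: March 1, 1925
Anchor: Jan 1, 1925. With p = 1925 - 1 = 1924: (p + p//4 - p//100 + p//400) mod 7 = (1924 + 481 - 19 + 4) mod 7 = 2390 mod 7 = 3 -> Thursday (Mon=0 ... Sun=6)
Days before March (Jan-Feb): 59 days
Weekday index = (3 + 59) mod 7 = 6

Sunday


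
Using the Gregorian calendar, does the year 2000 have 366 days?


Gregorian leap year rule: divisible by 4, but not by 100, unless also by 400.
2000 is divisible by 400 -> leap year

Yes


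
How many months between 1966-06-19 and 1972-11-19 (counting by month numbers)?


From June 1966 to November 1972
6 years * 12 = 72 months, plus 5 months = 77

77 months


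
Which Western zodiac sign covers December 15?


Date: December 15
Conventional tropical zodiac dates: Sagittarius from November 22 onward; Capricorn starts December 22
December 15 falls within the Sagittarius range

Sagittarius


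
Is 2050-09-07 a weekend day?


Anchor: Jan 1, 2050. With p = 2050 - 1 = 2049: (p + p//4 - p//100 + p//400) mod 7 = (2049 + 512 - 20 + 5) mod 7 = 2546 mod 7 = 5 -> Saturday (Mon=0 ... Sun=6)
Day of year: 250; offset = 249
Weekday index = (5 + 249) mod 7 = 2 -> Wednesday
Weekend days: Saturday, Sunday

No


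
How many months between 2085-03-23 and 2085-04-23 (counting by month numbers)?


From March 2085 to April 2085
0 years * 12 = 0 months, plus 1 month = 1

1 month


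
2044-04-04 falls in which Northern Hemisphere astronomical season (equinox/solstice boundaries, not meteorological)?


Date: April 4
Astronomical Spring (approx.; exact equinox/solstice day varies by year): March 20 to June 20
April 4 falls within the Spring window

Spring


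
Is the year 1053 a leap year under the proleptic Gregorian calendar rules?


Gregorian leap year rule: divisible by 4, but not by 100, unless also by 400.
1053 is not divisible by 4 -> not a leap year

No


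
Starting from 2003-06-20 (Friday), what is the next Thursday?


Current: Friday
Target: Thursday
Days ahead: 6

Next Thursday: 2003-06-26


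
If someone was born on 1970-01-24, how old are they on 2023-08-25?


Birth: 1970-01-24
Reference: 2023-08-25
Year difference: 2023 - 1970 = 53

53 years old


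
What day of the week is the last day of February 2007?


February 2007 has 28 days
Anchor: Jan 1, 2007. With p = 2007 - 1 = 2006: (p + p//4 - p//100 + p//400) mod 7 = (2006 + 501 - 20 + 5) mod 7 = 2492 mod 7 = 0 -> Monday (Mon=0 ... Sun=6)
Days before February (Jan): 31; February 1 index = (0 + 31) mod 7 = 3 -> Thursday
Last day offset: 28 - 1 = 27 days
Weekday index = (3 + 27) mod 7 = 2

Wednesday, February 28


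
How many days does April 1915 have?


April 1915

30 days


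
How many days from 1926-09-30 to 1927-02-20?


From 1926-09-30 to 1927-02-20
1926-09-30: days before September = 31 + 28 + 31 + 30 + 31 + 30 + 31 + 31 = 243 (1926 is not a leap year); day of year = 243 + 30 = 273
1927-02-20: days before February = 31; day of year = 31 + 20 = 51
Rest of 1926: 365 - 273 = 92
Total = 92 + 51 = 143

143 days


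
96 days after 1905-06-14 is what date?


Start: 1905-06-14, add 96 days
June 1905 has 30 days: 30 - 14 = 16 days to June 30 -> 80 left
July 1905 has 31 days -> 49 left
August 1905 has 31 days -> 18 left
September 1905: 18 <= 30 -> lands on September 18

Result: 1905-09-18


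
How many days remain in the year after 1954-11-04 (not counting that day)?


Day of year: 308 of 365
Remaining = 365 - 308

57 days


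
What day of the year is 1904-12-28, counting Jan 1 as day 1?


Date: December 28, 1904
Days in months 1 through 11: 335
Plus 28 days in December

Day of year: 363


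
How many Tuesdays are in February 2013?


February 2013 has 28 days
Anchor: Jan 1, 2013. With p = 2013 - 1 = 2012: (p + p//4 - p//100 + p//400) mod 7 = (2012 + 503 - 20 + 5) mod 7 = 2500 mod 7 = 1 -> Tuesday (Mon=0 ... Sun=6)
Days before February (Jan): 31; February 1 index = (1 + 31) mod 7 = 4 -> Friday
First Tuesday is February 5
Tuesdays: 5, 12, 19, 26

4 Tuesdays


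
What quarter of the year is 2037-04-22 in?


Month: April (month 4)
Q1: Jan-Mar, Q2: Apr-Jun, Q3: Jul-Sep, Q4: Oct-Dec

Q2


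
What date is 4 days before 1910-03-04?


Start: 1910-03-04, subtract 4 days
Back 4 days from March 4 reaches February 28, 1910 -> 0 left
February 1910: 28 - 0 = 28 -> lands on February 28

Result: 1910-02-28


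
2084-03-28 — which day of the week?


Date: March 28, 2084
Anchor: Jan 1, 2084. With p = 2084 - 1 = 2083: (p + p//4 - p//100 + p//400) mod 7 = (2083 + 520 - 20 + 5) mod 7 = 2588 mod 7 = 5 -> Saturday (Mon=0 ... Sun=6)
Days before March (Jan-Feb): 60; offset = 60 + 28 - 1 = 87
Weekday index = (5 + 87) mod 7 = 1

Day of the week: Tuesday


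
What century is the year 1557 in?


Century = (year - 1) // 100 + 1
= (1557 - 1) // 100 + 1
= 1556 // 100 + 1
= 15 + 1

16th century


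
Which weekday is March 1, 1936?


Target: March 1, 1936
Anchor: Jan 1, 1936. With p = 1936 - 1 = 1935: (p + p//4 - p//100 + p//400) mod 7 = (1935 + 483 - 19 + 4) mod 7 = 2403 mod 7 = 2 -> Wednesday (Mon=0 ... Sun=6)
Days before March (Jan-Feb): 60 days
Weekday index = (2 + 60) mod 7 = 6

Sunday


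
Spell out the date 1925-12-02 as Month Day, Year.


ISO 1925-12-02 parses as year=1925, month=12, day=02
Month 12 -> December

December 2, 1925


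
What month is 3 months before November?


November is month 11
11 - 3 = 8

August


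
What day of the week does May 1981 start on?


Target: May 1, 1981
Anchor: Jan 1, 1981. With p = 1981 - 1 = 1980: (p + p//4 - p//100 + p//400) mod 7 = (1980 + 495 - 19 + 4) mod 7 = 2460 mod 7 = 3 -> Thursday (Mon=0 ... Sun=6)
Days before May (Jan-Apr): 120 days
Weekday index = (3 + 120) mod 7 = 4

Friday


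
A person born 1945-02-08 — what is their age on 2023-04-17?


Birth: 1945-02-08
Reference: 2023-04-17
Year difference: 2023 - 1945 = 78

78 years old


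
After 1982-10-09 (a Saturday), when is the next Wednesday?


Current: Saturday
Target: Wednesday
Days ahead: 4

Next Wednesday: 1982-10-13


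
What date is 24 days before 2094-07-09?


Start: 2094-07-09, subtract 24 days
Back 9 days from July 9 reaches June 30, 2094 -> 15 left
June 2094: 30 - 15 = 15 -> lands on June 15

Result: 2094-06-15


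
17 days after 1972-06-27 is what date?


Start: 1972-06-27, add 17 days
June 1972 has 30 days: 30 - 27 = 3 days to June 30 -> 14 left
July 1972: 14 <= 31 -> lands on July 14

Result: 1972-07-14


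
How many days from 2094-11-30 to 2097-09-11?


From 2094-11-30 to 2097-09-11
2094-11-30: days before November = 31 + 28 + 31 + 30 + 31 + 30 + 31 + 31 + 30 + 31 = 304 (2094 is not a leap year); day of year = 304 + 30 = 334
2097-09-11: days before September = 31 + 28 + 31 + 30 + 31 + 30 + 31 + 31 = 243 (2097 is not a leap year); day of year = 243 + 11 = 254
Rest of 2094: 365 - 334 = 31
Full years 2095 (365), 2096 (366): 731
Total = 31 + 731 + 254 = 1016

1016 days


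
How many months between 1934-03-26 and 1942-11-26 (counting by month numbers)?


From March 1934 to November 1942
8 years * 12 = 96 months, plus 8 months = 104

104 months


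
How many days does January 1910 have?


January 1910

31 days


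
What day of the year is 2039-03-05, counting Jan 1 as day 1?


Date: March 5, 2039
Days in months 1 through 2: 59
Plus 5 days in March

Day of year: 64


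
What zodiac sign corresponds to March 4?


Date: March 4
Conventional tropical zodiac dates: Pisces from February 19 onward; Aries starts March 21
March 4 falls within the Pisces range

Pisces


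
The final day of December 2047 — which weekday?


December 2047 has 31 days
Anchor: Jan 1, 2047. With p = 2047 - 1 = 2046: (p + p//4 - p//100 + p//400) mod 7 = (2046 + 511 - 20 + 5) mod 7 = 2542 mod 7 = 1 -> Tuesday (Mon=0 ... Sun=6)
Days before December (Jan-Nov): 334; December 1 index = (1 + 334) mod 7 = 6 -> Sunday
Last day offset: 31 - 1 = 30 days
Weekday index = (6 + 30) mod 7 = 1

Tuesday, December 31


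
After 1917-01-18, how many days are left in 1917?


Day of year: 18 of 365
Remaining = 365 - 18

347 days


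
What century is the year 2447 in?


Century = (year - 1) // 100 + 1
= (2447 - 1) // 100 + 1
= 2446 // 100 + 1
= 24 + 1

25th century


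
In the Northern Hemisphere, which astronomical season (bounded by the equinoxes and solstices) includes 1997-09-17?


Date: September 17
Astronomical Summer (approx.; exact equinox/solstice day varies by year): June 21 to September 21
September 17 falls within the Summer window

Summer


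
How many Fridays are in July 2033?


July 2033 has 31 days
Anchor: Jan 1, 2033. With p = 2033 - 1 = 2032: (p + p//4 - p//100 + p//400) mod 7 = (2032 + 508 - 20 + 5) mod 7 = 2525 mod 7 = 5 -> Saturday (Mon=0 ... Sun=6)
Days before July (Jan-Jun): 181; July 1 index = (5 + 181) mod 7 = 4 -> Friday
First Friday is July 1
Fridays: 1, 8, 15, 22, 29

5 Fridays


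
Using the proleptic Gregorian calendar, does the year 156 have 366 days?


Gregorian leap year rule: divisible by 4, but not by 100, unless also by 400.
156 is divisible by 4 but not 100 -> leap year

Yes


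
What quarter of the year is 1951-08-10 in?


Month: August (month 8)
Q1: Jan-Mar, Q2: Apr-Jun, Q3: Jul-Sep, Q4: Oct-Dec

Q3


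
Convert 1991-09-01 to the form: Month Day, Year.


ISO 1991-09-01 parses as year=1991, month=09, day=01
Month 9 -> September

September 1, 1991


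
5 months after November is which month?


November is month 11
11 + 5 = 16; wrap: 16 - 12 = 4

April


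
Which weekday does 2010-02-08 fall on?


Date: February 8, 2010
Anchor: Jan 1, 2010. With p = 2010 - 1 = 2009: (p + p//4 - p//100 + p//400) mod 7 = (2009 + 502 - 20 + 5) mod 7 = 2496 mod 7 = 4 -> Friday (Mon=0 ... Sun=6)
Days before February (Jan): 31; offset = 31 + 8 - 1 = 38
Weekday index = (4 + 38) mod 7 = 0

Day of the week: Monday


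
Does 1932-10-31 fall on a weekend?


Anchor: Jan 1, 1932. With p = 1932 - 1 = 1931: (p + p//4 - p//100 + p//400) mod 7 = (1931 + 482 - 19 + 4) mod 7 = 2398 mod 7 = 4 -> Friday (Mon=0 ... Sun=6)
Day of year: 305; offset = 304
Weekday index = (4 + 304) mod 7 = 0 -> Monday
Weekend days: Saturday, Sunday

No


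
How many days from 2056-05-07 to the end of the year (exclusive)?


Day of year: 128 of 366
Remaining = 366 - 128

238 days


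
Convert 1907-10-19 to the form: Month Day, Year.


ISO 1907-10-19 parses as year=1907, month=10, day=19
Month 10 -> October

October 19, 1907


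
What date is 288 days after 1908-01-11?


Start: 1908-01-11, add 288 days
January 1908 has 31 days: 31 - 11 = 20 days to January 31 -> 268 left
February 1908 has 29 days -> 239 left
March 1908 has 31 days -> 208 left
April 1908 has 30 days -> 178 left
May 1908 has 31 days -> 147 left
June 1908 has 30 days -> 117 left
July 1908 has 31 days -> 86 left
August 1908 has 31 days -> 55 left
September 1908 has 30 days -> 25 left
October 1908: 25 <= 31 -> lands on October 25

Result: 1908-10-25


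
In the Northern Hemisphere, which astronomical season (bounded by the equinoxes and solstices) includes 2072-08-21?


Date: August 21
Astronomical Summer (approx.; exact equinox/solstice day varies by year): June 21 to September 21
August 21 falls within the Summer window

Summer


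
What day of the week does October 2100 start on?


Target: October 1, 2100
Anchor: Jan 1, 2100. With p = 2100 - 1 = 2099: (p + p//4 - p//100 + p//400) mod 7 = (2099 + 524 - 20 + 5) mod 7 = 2608 mod 7 = 4 -> Friday (Mon=0 ... Sun=6)
Days before October (Jan-Sep): 273 days
Weekday index = (4 + 273) mod 7 = 4

Friday


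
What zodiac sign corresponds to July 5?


Date: July 5
Conventional tropical zodiac dates: Cancer from June 21 onward; Leo starts July 23
July 5 falls within the Cancer range

Cancer


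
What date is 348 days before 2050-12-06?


Start: 2050-12-06, subtract 348 days
Back 6 days from December 6 reaches November 30, 2050 -> 342 left
November 2050 has 30 days -> back to October 31, 2050 -> 312 left
October 2050 has 31 days -> back to September 30, 2050 -> 281 left
September 2050 has 30 days -> back to August 31, 2050 -> 251 left
August 2050 has 31 days -> back to July 31, 2050 -> 220 left
July 2050 has 31 days -> back to June 30, 2050 -> 189 left
June 2050 has 30 days -> back to May 31, 2050 -> 159 left
May 2050 has 31 days -> back to April 30, 2050 -> 128 left
April 2050 has 30 days -> back to March 31, 2050 -> 98 left
March 2050 has 31 days -> back to February 28, 2050 -> 67 left
February 2050 has 28 days -> back to January 31, 2050 -> 39 left
January 2050 has 31 days -> back to December 31, 2049 -> 8 left
December 2049: 31 - 8 = 23 -> lands on December 23

Result: 2049-12-23


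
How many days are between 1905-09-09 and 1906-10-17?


From 1905-09-09 to 1906-10-17
1905-09-09: days before September = 31 + 28 + 31 + 30 + 31 + 30 + 31 + 31 = 243 (1905 is not a leap year); day of year = 243 + 9 = 252
1906-10-17: days before October = 31 + 28 + 31 + 30 + 31 + 30 + 31 + 31 + 30 = 273 (1906 is not a leap year); day of year = 273 + 17 = 290
Rest of 1905: 365 - 252 = 113
Total = 113 + 290 = 403

403 days


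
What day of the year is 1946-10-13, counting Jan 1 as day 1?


Date: October 13, 1946
Days in months 1 through 9: 273
Plus 13 days in October

Day of year: 286


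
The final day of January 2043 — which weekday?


January 2043 has 31 days
Anchor: Jan 1, 2043. With p = 2043 - 1 = 2042: (p + p//4 - p//100 + p//400) mod 7 = (2042 + 510 - 20 + 5) mod 7 = 2537 mod 7 = 3 -> Thursday (Mon=0 ... Sun=6)
January 1 is the anchor itself -> Thursday
Last day offset: 31 - 1 = 30 days
Weekday index = (3 + 30) mod 7 = 5

Saturday, January 31


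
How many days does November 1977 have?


November 1977

30 days


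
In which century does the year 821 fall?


Century = (year - 1) // 100 + 1
= (821 - 1) // 100 + 1
= 820 // 100 + 1
= 8 + 1

9th century


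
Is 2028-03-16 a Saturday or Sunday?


Anchor: Jan 1, 2028. With p = 2028 - 1 = 2027: (p + p//4 - p//100 + p//400) mod 7 = (2027 + 506 - 20 + 5) mod 7 = 2518 mod 7 = 5 -> Saturday (Mon=0 ... Sun=6)
Day of year: 76; offset = 75
Weekday index = (5 + 75) mod 7 = 3 -> Thursday
Weekend days: Saturday, Sunday

No


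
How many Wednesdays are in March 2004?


March 2004 has 31 days
Anchor: Jan 1, 2004. With p = 2004 - 1 = 2003: (p + p//4 - p//100 + p//400) mod 7 = (2003 + 500 - 20 + 5) mod 7 = 2488 mod 7 = 3 -> Thursday (Mon=0 ... Sun=6)
Days before March (Jan-Feb): 60; March 1 index = (3 + 60) mod 7 = 0 -> Monday
First Wednesday is March 3
Wednesdays: 3, 10, 17, 24, 31

5 Wednesdays


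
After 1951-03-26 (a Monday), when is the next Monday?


Current: Monday
Target: Monday
Days ahead: 7

Next Monday: 1951-04-02


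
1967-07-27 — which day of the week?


Date: July 27, 1967
Anchor: Jan 1, 1967. With p = 1967 - 1 = 1966: (p + p//4 - p//100 + p//400) mod 7 = (1966 + 491 - 19 + 4) mod 7 = 2442 mod 7 = 6 -> Sunday (Mon=0 ... Sun=6)
Days before July (Jan-Jun): 181; offset = 181 + 27 - 1 = 207
Weekday index = (6 + 207) mod 7 = 3

Day of the week: Thursday


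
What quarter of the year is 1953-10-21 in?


Month: October (month 10)
Q1: Jan-Mar, Q2: Apr-Jun, Q3: Jul-Sep, Q4: Oct-Dec

Q4


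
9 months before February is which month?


February is month 2
2 - 9 = -7; wrap: -7 + 12 = 5

May


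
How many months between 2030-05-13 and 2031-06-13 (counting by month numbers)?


From May 2030 to June 2031
1 year * 12 = 12 months, plus 1 month = 13

13 months


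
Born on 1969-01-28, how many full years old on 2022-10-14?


Birth: 1969-01-28
Reference: 2022-10-14
Year difference: 2022 - 1969 = 53

53 years old


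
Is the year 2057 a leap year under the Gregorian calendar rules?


Gregorian leap year rule: divisible by 4, but not by 100, unless also by 400.
2057 is not divisible by 4 -> not a leap year

No


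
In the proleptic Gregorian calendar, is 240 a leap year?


Gregorian leap year rule: divisible by 4, but not by 100, unless also by 400.
240 is divisible by 4 but not 100 -> leap year

Yes


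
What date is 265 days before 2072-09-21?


Start: 2072-09-21, subtract 265 days
Back 21 days from September 21 reaches August 31, 2072 -> 244 left
August 2072 has 31 days -> back to July 31, 2072 -> 213 left
July 2072 has 31 days -> back to June 30, 2072 -> 182 left
June 2072 has 30 days -> back to May 31, 2072 -> 152 left
May 2072 has 31 days -> back to April 30, 2072 -> 121 left
April 2072 has 30 days -> back to March 31, 2072 -> 91 left
March 2072 has 31 days -> back to February 29, 2072 -> 60 left
February 2072 has 29 days -> back to January 31, 2072 -> 31 left
January 2072 has 31 days -> back to December 31, 2071 -> 0 left
December 2071: 31 - 0 = 31 -> lands on December 31

Result: 2071-12-31


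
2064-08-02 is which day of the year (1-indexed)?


Date: August 2, 2064
Days in months 1 through 7: 213
Plus 2 days in August

Day of year: 215


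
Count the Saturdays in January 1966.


January 1966 has 31 days
Anchor: Jan 1, 1966. With p = 1966 - 1 = 1965: (p + p//4 - p//100 + p//400) mod 7 = (1965 + 491 - 19 + 4) mod 7 = 2441 mod 7 = 5 -> Saturday (Mon=0 ... Sun=6)
January 1 is the anchor itself -> Saturday
First Saturday is January 1
Saturdays: 1, 8, 15, 22, 29

5 Saturdays


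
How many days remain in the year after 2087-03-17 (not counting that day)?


Day of year: 76 of 365
Remaining = 365 - 76

289 days


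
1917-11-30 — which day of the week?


Date: November 30, 1917
Anchor: Jan 1, 1917. With p = 1917 - 1 = 1916: (p + p//4 - p//100 + p//400) mod 7 = (1916 + 479 - 19 + 4) mod 7 = 2380 mod 7 = 0 -> Monday (Mon=0 ... Sun=6)
Days before November (Jan-Oct): 304; offset = 304 + 30 - 1 = 333
Weekday index = (0 + 333) mod 7 = 4

Day of the week: Friday


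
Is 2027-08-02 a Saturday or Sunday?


Anchor: Jan 1, 2027. With p = 2027 - 1 = 2026: (p + p//4 - p//100 + p//400) mod 7 = (2026 + 506 - 20 + 5) mod 7 = 2517 mod 7 = 4 -> Friday (Mon=0 ... Sun=6)
Day of year: 214; offset = 213
Weekday index = (4 + 213) mod 7 = 0 -> Monday
Weekend days: Saturday, Sunday

No


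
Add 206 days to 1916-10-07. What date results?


Start: 1916-10-07, add 206 days
October 1916 has 31 days: 31 - 7 = 24 days to October 31 -> 182 left
November 1916 has 30 days -> 152 left
December 1916 has 31 days -> 121 left
January 1917 has 31 days -> 90 left
February 1917 has 28 days -> 62 left
March 1917 has 31 days -> 31 left
April 1917 has 30 days -> 1 left
May 1917: 1 <= 31 -> lands on May 1

Result: 1917-05-01


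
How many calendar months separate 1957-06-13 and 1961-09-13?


From June 1957 to September 1961
4 years * 12 = 48 months, plus 3 months = 51

51 months


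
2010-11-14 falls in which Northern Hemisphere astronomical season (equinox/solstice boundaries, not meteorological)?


Date: November 14
Astronomical Autumn (approx.; exact equinox/solstice day varies by year): September 22 to December 20
November 14 falls within the Autumn window

Autumn


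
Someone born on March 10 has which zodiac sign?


Date: March 10
Conventional tropical zodiac dates: Pisces from February 19 onward; Aries starts March 21
March 10 falls within the Pisces range

Pisces


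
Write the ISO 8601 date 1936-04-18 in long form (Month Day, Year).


ISO 1936-04-18 parses as year=1936, month=04, day=18
Month 4 -> April

April 18, 1936


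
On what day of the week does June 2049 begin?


Target: June 1, 2049
Anchor: Jan 1, 2049. With p = 2049 - 1 = 2048: (p + p//4 - p//100 + p//400) mod 7 = (2048 + 512 - 20 + 5) mod 7 = 2545 mod 7 = 4 -> Friday (Mon=0 ... Sun=6)
Days before June (Jan-May): 151 days
Weekday index = (4 + 151) mod 7 = 1

Tuesday


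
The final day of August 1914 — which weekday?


August 1914 has 31 days
Anchor: Jan 1, 1914. With p = 1914 - 1 = 1913: (p + p//4 - p//100 + p//400) mod 7 = (1913 + 478 - 19 + 4) mod 7 = 2376 mod 7 = 3 -> Thursday (Mon=0 ... Sun=6)
Days before August (Jan-Jul): 212; August 1 index = (3 + 212) mod 7 = 5 -> Saturday
Last day offset: 31 - 1 = 30 days
Weekday index = (5 + 30) mod 7 = 0

Monday, August 31


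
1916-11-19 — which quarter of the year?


Month: November (month 11)
Q1: Jan-Mar, Q2: Apr-Jun, Q3: Jul-Sep, Q4: Oct-Dec

Q4


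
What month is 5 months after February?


February is month 2
2 + 5 = 7

July


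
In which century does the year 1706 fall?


Century = (year - 1) // 100 + 1
= (1706 - 1) // 100 + 1
= 1705 // 100 + 1
= 17 + 1

18th century


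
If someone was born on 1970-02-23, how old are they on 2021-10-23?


Birth: 1970-02-23
Reference: 2021-10-23
Year difference: 2021 - 1970 = 51

51 years old


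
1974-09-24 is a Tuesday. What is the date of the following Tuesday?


Current: Tuesday
Target: Tuesday
Days ahead: 7

Next Tuesday: 1974-10-01


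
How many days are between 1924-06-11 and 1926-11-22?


From 1924-06-11 to 1926-11-22
1924-06-11: days before June = 31 + 29 + 31 + 30 + 31 = 152 (1924 is a leap year); day of year = 152 + 11 = 163
1926-11-22: days before November = 31 + 28 + 31 + 30 + 31 + 30 + 31 + 31 + 30 + 31 = 304 (1926 is not a leap year); day of year = 304 + 22 = 326
Rest of 1924: 366 - 163 = 203
Full years 1925 (365): 365
Total = 203 + 365 + 326 = 894

894 days


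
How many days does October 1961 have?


October 1961

31 days


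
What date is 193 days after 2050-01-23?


Start: 2050-01-23, add 193 days
January 2050 has 31 days: 31 - 23 = 8 days to January 31 -> 185 left
February 2050 has 28 days -> 157 left
March 2050 has 31 days -> 126 left
April 2050 has 30 days -> 96 left
May 2050 has 31 days -> 65 left
June 2050 has 30 days -> 35 left
July 2050 has 31 days -> 4 left
August 2050: 4 <= 31 -> lands on August 4

Result: 2050-08-04


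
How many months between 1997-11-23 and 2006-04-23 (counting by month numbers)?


From November 1997 to April 2006
9 years * 12 = 108 months, minus 7 months = 101

101 months


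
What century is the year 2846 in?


Century = (year - 1) // 100 + 1
= (2846 - 1) // 100 + 1
= 2845 // 100 + 1
= 28 + 1

29th century


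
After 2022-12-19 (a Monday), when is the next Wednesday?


Current: Monday
Target: Wednesday
Days ahead: 2

Next Wednesday: 2022-12-21


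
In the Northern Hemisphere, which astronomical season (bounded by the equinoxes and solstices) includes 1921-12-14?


Date: December 14
Astronomical Autumn (approx.; exact equinox/solstice day varies by year): September 22 to December 20
December 14 falls within the Autumn window

Autumn


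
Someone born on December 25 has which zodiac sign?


Date: December 25
Conventional tropical zodiac dates: Capricorn from December 22 onward; Aquarius starts January 20
December 25 falls within the Capricorn range

Capricorn


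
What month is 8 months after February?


February is month 2
2 + 8 = 10

October


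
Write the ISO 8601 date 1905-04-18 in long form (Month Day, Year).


ISO 1905-04-18 parses as year=1905, month=04, day=18
Month 4 -> April

April 18, 1905


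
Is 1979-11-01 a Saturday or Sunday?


Anchor: Jan 1, 1979. With p = 1979 - 1 = 1978: (p + p//4 - p//100 + p//400) mod 7 = (1978 + 494 - 19 + 4) mod 7 = 2457 mod 7 = 0 -> Monday (Mon=0 ... Sun=6)
Day of year: 305; offset = 304
Weekday index = (0 + 304) mod 7 = 3 -> Thursday
Weekend days: Saturday, Sunday

No


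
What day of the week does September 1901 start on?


Target: September 1, 1901
Anchor: Jan 1, 1901. With p = 1901 - 1 = 1900: (p + p//4 - p//100 + p//400) mod 7 = (1900 + 475 - 19 + 4) mod 7 = 2360 mod 7 = 1 -> Tuesday (Mon=0 ... Sun=6)
Days before September (Jan-Aug): 243 days
Weekday index = (1 + 243) mod 7 = 6

Sunday


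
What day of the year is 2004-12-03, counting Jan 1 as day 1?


Date: December 3, 2004
Days in months 1 through 11: 335
Plus 3 days in December

Day of year: 338


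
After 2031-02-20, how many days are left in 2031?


Day of year: 51 of 365
Remaining = 365 - 51

314 days


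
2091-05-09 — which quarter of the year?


Month: May (month 5)
Q1: Jan-Mar, Q2: Apr-Jun, Q3: Jul-Sep, Q4: Oct-Dec

Q2


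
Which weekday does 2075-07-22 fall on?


Date: July 22, 2075
Anchor: Jan 1, 2075. With p = 2075 - 1 = 2074: (p + p//4 - p//100 + p//400) mod 7 = (2074 + 518 - 20 + 5) mod 7 = 2577 mod 7 = 1 -> Tuesday (Mon=0 ... Sun=6)
Days before July (Jan-Jun): 181; offset = 181 + 22 - 1 = 202
Weekday index = (1 + 202) mod 7 = 0

Day of the week: Monday


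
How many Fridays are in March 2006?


March 2006 has 31 days
Anchor: Jan 1, 2006. With p = 2006 - 1 = 2005: (p + p//4 - p//100 + p//400) mod 7 = (2005 + 501 - 20 + 5) mod 7 = 2491 mod 7 = 6 -> Sunday (Mon=0 ... Sun=6)
Days before March (Jan-Feb): 59; March 1 index = (6 + 59) mod 7 = 2 -> Wednesday
First Friday is March 3
Fridays: 3, 10, 17, 24, 31

5 Fridays


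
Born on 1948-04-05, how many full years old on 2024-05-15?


Birth: 1948-04-05
Reference: 2024-05-15
Year difference: 2024 - 1948 = 76

76 years old


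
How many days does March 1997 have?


March 1997

31 days


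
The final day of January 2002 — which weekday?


January 2002 has 31 days
Anchor: Jan 1, 2002. With p = 2002 - 1 = 2001: (p + p//4 - p//100 + p//400) mod 7 = (2001 + 500 - 20 + 5) mod 7 = 2486 mod 7 = 1 -> Tuesday (Mon=0 ... Sun=6)
January 1 is the anchor itself -> Tuesday
Last day offset: 31 - 1 = 30 days
Weekday index = (1 + 30) mod 7 = 3

Thursday, January 31


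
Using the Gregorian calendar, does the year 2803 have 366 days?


Gregorian leap year rule: divisible by 4, but not by 100, unless also by 400.
2803 is not divisible by 4 -> not a leap year

No


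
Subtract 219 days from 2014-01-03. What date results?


Start: 2014-01-03, subtract 219 days
Back 3 days from January 3 reaches December 31, 2013 -> 216 left
December 2013 has 31 days -> back to November 30, 2013 -> 185 left
November 2013 has 30 days -> back to October 31, 2013 -> 155 left
October 2013 has 31 days -> back to September 30, 2013 -> 124 left
September 2013 has 30 days -> back to August 31, 2013 -> 94 left
August 2013 has 31 days -> back to July 31, 2013 -> 63 left
July 2013 has 31 days -> back to June 30, 2013 -> 32 left
June 2013 has 30 days -> back to May 31, 2013 -> 2 left
May 2013: 31 - 2 = 29 -> lands on May 29

Result: 2013-05-29


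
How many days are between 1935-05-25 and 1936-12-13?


From 1935-05-25 to 1936-12-13
1935-05-25: days before May = 31 + 28 + 31 + 30 = 120 (1935 is not a leap year); day of year = 120 + 25 = 145
1936-12-13: days before December = 31 + 29 + 31 + 30 + 31 + 30 + 31 + 31 + 30 + 31 + 30 = 335 (1936 is a leap year); day of year = 335 + 13 = 348
Rest of 1935: 365 - 145 = 220
Total = 220 + 348 = 568

568 days


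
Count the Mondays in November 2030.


November 2030 has 30 days
Anchor: Jan 1, 2030. With p = 2030 - 1 = 2029: (p + p//4 - p//100 + p//400) mod 7 = (2029 + 507 - 20 + 5) mod 7 = 2521 mod 7 = 1 -> Tuesday (Mon=0 ... Sun=6)
Days before November (Jan-Oct): 304; November 1 index = (1 + 304) mod 7 = 4 -> Friday
First Monday is November 4
Mondays: 4, 11, 18, 25

4 Mondays


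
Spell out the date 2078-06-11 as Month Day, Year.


ISO 2078-06-11 parses as year=2078, month=06, day=11
Month 6 -> June

June 11, 2078


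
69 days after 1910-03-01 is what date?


Start: 1910-03-01, add 69 days
March 1910 has 31 days: 31 - 1 = 30 days to March 31 -> 39 left
April 1910 has 30 days -> 9 left
May 1910: 9 <= 31 -> lands on May 9

Result: 1910-05-09


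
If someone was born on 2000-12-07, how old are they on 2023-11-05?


Birth: 2000-12-07
Reference: 2023-11-05
Year difference: 2023 - 2000 = 23
Birthday not yet reached in 2023, subtract 1

22 years old


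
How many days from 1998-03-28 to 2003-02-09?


From 1998-03-28 to 2003-02-09
1998-03-28: days before March = 31 + 28 = 59 (1998 is not a leap year); day of year = 59 + 28 = 87
2003-02-09: days before February = 31; day of year = 31 + 9 = 40
Rest of 1998: 365 - 87 = 278
Full years 1999 (365), 2000 (366), 2001 (365), 2002 (365): 1461
Total = 278 + 1461 + 40 = 1779

1779 days


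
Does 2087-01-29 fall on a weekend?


Anchor: Jan 1, 2087. With p = 2087 - 1 = 2086: (p + p//4 - p//100 + p//400) mod 7 = (2086 + 521 - 20 + 5) mod 7 = 2592 mod 7 = 2 -> Wednesday (Mon=0 ... Sun=6)
Day of year: 29; offset = 28
Weekday index = (2 + 28) mod 7 = 2 -> Wednesday
Weekend days: Saturday, Sunday

No


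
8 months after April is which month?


April is month 4
4 + 8 = 12

December


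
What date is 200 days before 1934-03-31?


Start: 1934-03-31, subtract 200 days
Back 31 days from March 31 reaches February 28, 1934 -> 169 left
February 1934 has 28 days -> back to January 31, 1934 -> 141 left
January 1934 has 31 days -> back to December 31, 1933 -> 110 left
December 1933 has 31 days -> back to November 30, 1933 -> 79 left
November 1933 has 30 days -> back to October 31, 1933 -> 49 left
October 1933 has 31 days -> back to September 30, 1933 -> 18 left
September 1933: 30 - 18 = 12 -> lands on September 12

Result: 1933-09-12


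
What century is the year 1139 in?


Century = (year - 1) // 100 + 1
= (1139 - 1) // 100 + 1
= 1138 // 100 + 1
= 11 + 1

12th century


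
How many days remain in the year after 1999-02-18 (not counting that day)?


Day of year: 49 of 365
Remaining = 365 - 49

316 days


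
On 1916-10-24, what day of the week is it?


Date: October 24, 1916
Anchor: Jan 1, 1916. With p = 1916 - 1 = 1915: (p + p//4 - p//100 + p//400) mod 7 = (1915 + 478 - 19 + 4) mod 7 = 2378 mod 7 = 5 -> Saturday (Mon=0 ... Sun=6)
Days before October (Jan-Sep): 274; offset = 274 + 24 - 1 = 297
Weekday index = (5 + 297) mod 7 = 1

Day of the week: Tuesday


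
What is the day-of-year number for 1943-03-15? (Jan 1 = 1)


Date: March 15, 1943
Days in months 1 through 2: 59
Plus 15 days in March

Day of year: 74


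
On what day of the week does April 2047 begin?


Target: April 1, 2047
Anchor: Jan 1, 2047. With p = 2047 - 1 = 2046: (p + p//4 - p//100 + p//400) mod 7 = (2046 + 511 - 20 + 5) mod 7 = 2542 mod 7 = 1 -> Tuesday (Mon=0 ... Sun=6)
Days before April (Jan-Mar): 90 days
Weekday index = (1 + 90) mod 7 = 0

Monday


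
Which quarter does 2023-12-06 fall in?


Month: December (month 12)
Q1: Jan-Mar, Q2: Apr-Jun, Q3: Jul-Sep, Q4: Oct-Dec

Q4


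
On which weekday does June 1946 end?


June 1946 has 30 days
Anchor: Jan 1, 1946. With p = 1946 - 1 = 1945: (p + p//4 - p//100 + p//400) mod 7 = (1945 + 486 - 19 + 4) mod 7 = 2416 mod 7 = 1 -> Tuesday (Mon=0 ... Sun=6)
Days before June (Jan-May): 151; June 1 index = (1 + 151) mod 7 = 5 -> Saturday
Last day offset: 30 - 1 = 29 days
Weekday index = (5 + 29) mod 7 = 6

Sunday, June 30


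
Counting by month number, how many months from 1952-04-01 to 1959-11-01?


From April 1952 to November 1959
7 years * 12 = 84 months, plus 7 months = 91

91 months


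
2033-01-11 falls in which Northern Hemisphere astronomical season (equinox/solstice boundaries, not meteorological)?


Date: January 11
Astronomical Winter (approx.; exact equinox/solstice day varies by year): December 21 to March 19
January 11 falls within the Winter window

Winter


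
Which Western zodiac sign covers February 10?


Date: February 10
Conventional tropical zodiac dates: Aquarius from January 20 onward; Pisces starts February 19
February 10 falls within the Aquarius range

Aquarius


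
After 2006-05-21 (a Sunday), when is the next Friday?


Current: Sunday
Target: Friday
Days ahead: 5

Next Friday: 2006-05-26


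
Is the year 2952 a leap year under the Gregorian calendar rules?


Gregorian leap year rule: divisible by 4, but not by 100, unless also by 400.
2952 is divisible by 4 but not 100 -> leap year

Yes


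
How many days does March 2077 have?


March 2077

31 days


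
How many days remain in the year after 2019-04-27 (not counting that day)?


Day of year: 117 of 365
Remaining = 365 - 117

248 days


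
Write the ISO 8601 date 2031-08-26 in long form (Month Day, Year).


ISO 2031-08-26 parses as year=2031, month=08, day=26
Month 8 -> August

August 26, 2031


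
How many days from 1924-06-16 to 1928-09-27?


From 1924-06-16 to 1928-09-27
1924-06-16: days before June = 31 + 29 + 31 + 30 + 31 = 152 (1924 is a leap year); day of year = 152 + 16 = 168
1928-09-27: days before September = 31 + 29 + 31 + 30 + 31 + 30 + 31 + 31 = 244 (1928 is a leap year); day of year = 244 + 27 = 271
Rest of 1924: 366 - 168 = 198
Full years 1925 (365), 1926 (365), 1927 (365): 1095
Total = 198 + 1095 + 271 = 1564

1564 days


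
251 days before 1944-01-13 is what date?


Start: 1944-01-13, subtract 251 days
Back 13 days from January 13 reaches December 31, 1943 -> 238 left
December 1943 has 31 days -> back to November 30, 1943 -> 207 left
November 1943 has 30 days -> back to October 31, 1943 -> 177 left
October 1943 has 31 days -> back to September 30, 1943 -> 146 left
September 1943 has 30 days -> back to August 31, 1943 -> 116 left
August 1943 has 31 days -> back to July 31, 1943 -> 85 left
July 1943 has 31 days -> back to June 30, 1943 -> 54 left
June 1943 has 30 days -> back to May 31, 1943 -> 24 left
May 1943: 31 - 24 = 7 -> lands on May 7

Result: 1943-05-07


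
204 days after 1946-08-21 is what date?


Start: 1946-08-21, add 204 days
August 1946 has 31 days: 31 - 21 = 10 days to August 31 -> 194 left
September 1946 has 30 days -> 164 left
October 1946 has 31 days -> 133 left
November 1946 has 30 days -> 103 left
December 1946 has 31 days -> 72 left
January 1947 has 31 days -> 41 left
February 1947 has 28 days -> 13 left
March 1947: 13 <= 31 -> lands on March 13

Result: 1947-03-13
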